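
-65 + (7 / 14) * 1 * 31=-99 / 2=-49.50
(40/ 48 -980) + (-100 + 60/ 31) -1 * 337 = -263047/ 186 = -1414.23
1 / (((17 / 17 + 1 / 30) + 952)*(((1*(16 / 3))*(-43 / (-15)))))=675 / 9835304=0.00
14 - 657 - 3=-646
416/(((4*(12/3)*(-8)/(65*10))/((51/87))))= -71825/58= -1238.36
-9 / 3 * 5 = -15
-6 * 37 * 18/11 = -3996/11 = -363.27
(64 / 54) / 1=32 / 27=1.19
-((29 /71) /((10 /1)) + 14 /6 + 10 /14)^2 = -2120510401 /222308100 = -9.54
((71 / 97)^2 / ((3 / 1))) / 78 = 5041 / 2201706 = 0.00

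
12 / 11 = 1.09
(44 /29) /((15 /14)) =616 /435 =1.42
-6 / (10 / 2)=-6 / 5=-1.20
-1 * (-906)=906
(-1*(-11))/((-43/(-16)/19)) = 3344/43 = 77.77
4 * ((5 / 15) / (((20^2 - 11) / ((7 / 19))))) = 28 / 22173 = 0.00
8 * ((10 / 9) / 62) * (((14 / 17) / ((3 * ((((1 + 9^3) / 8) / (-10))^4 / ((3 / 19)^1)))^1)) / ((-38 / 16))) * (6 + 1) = -128450560 / 48624121399743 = -0.00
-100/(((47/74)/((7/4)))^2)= -1677025/2209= -759.18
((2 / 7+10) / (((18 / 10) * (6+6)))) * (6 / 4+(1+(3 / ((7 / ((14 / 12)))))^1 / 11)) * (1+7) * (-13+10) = -320 / 11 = -29.09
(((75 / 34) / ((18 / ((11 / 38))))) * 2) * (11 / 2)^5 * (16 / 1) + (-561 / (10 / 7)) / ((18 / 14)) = 5407.81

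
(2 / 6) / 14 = 1 / 42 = 0.02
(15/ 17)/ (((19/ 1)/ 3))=45/ 323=0.14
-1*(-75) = 75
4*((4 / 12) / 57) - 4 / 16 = -155 / 684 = -0.23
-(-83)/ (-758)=-83/ 758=-0.11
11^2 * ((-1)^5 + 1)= 0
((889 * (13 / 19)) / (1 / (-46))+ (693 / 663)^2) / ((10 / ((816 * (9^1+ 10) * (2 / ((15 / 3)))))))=-1246268939664 / 71825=-17351464.53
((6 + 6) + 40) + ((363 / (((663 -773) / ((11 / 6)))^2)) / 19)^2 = 27031694641 / 519840000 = 52.00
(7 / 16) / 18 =7 / 288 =0.02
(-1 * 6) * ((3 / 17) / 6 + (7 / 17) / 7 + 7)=-723 / 17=-42.53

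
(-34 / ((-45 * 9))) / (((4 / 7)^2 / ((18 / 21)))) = 0.22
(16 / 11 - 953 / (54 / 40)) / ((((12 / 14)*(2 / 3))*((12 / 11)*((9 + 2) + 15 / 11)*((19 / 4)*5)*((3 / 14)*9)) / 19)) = -28193473 / 743580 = -37.92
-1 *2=-2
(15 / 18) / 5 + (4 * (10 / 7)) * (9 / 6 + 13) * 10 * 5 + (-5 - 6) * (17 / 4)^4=2979545 / 5376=554.23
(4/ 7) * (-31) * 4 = -496/ 7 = -70.86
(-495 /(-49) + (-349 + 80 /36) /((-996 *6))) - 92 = -215682263 /2635416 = -81.84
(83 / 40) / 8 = 83 / 320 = 0.26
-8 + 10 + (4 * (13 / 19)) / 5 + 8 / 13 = 3906 / 1235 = 3.16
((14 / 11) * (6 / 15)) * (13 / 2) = 182 / 55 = 3.31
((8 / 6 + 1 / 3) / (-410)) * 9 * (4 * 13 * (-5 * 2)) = 780 / 41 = 19.02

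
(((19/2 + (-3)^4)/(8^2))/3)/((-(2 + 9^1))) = -181/4224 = -0.04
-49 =-49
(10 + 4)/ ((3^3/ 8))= 112/ 27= 4.15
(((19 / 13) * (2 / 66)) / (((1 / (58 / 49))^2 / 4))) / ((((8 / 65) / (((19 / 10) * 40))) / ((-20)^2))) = 4857616000 / 79233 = 61307.99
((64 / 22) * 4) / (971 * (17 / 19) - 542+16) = 2432 / 71643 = 0.03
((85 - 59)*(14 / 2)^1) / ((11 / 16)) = 264.73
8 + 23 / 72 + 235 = 17519 / 72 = 243.32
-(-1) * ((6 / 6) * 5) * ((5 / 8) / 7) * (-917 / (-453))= 3275 / 3624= 0.90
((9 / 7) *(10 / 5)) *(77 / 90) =11 / 5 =2.20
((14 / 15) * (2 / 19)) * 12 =112 / 95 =1.18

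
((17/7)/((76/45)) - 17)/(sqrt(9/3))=-8279 * sqrt(3)/1596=-8.98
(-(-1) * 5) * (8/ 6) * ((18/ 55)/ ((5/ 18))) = 7.85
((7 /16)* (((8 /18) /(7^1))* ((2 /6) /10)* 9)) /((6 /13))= 13 /720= 0.02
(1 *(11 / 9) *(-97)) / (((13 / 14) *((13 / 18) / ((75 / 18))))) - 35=-391195 / 507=-771.59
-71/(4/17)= -301.75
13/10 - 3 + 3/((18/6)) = -7/10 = -0.70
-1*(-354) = 354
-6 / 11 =-0.55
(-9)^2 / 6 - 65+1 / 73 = -7517 / 146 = -51.49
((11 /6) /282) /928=11 /1570176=0.00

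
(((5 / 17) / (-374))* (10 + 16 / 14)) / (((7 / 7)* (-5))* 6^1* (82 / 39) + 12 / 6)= 2535 / 17668882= 0.00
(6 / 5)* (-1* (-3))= 18 / 5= 3.60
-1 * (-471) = 471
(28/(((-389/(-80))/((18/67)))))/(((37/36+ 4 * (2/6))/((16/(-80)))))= -0.13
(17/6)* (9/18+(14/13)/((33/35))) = 23953/5148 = 4.65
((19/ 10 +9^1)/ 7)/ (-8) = -109/ 560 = -0.19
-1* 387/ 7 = -387/ 7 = -55.29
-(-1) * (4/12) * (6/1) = 2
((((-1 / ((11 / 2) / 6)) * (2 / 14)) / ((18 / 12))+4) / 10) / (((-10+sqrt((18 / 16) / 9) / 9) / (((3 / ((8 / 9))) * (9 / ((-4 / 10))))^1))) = 164025 * sqrt(2) / 19958092+14762250 / 4989523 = 2.97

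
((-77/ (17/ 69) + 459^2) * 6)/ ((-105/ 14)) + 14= -14303866/ 85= -168280.78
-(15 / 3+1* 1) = -6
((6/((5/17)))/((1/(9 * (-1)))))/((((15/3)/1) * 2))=-459/25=-18.36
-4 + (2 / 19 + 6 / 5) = -256 / 95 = -2.69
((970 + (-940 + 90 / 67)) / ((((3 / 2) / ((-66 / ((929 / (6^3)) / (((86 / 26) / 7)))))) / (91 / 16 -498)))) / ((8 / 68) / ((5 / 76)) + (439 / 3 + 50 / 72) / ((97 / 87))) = 5971850221788000 / 10700458600507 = 558.09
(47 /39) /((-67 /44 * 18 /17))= -17578 /23517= -0.75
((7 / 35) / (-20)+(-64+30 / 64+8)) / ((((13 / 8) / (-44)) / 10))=977526 / 65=15038.86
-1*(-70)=70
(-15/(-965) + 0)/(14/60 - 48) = -90/276569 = -0.00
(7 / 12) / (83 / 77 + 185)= 539 / 171936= 0.00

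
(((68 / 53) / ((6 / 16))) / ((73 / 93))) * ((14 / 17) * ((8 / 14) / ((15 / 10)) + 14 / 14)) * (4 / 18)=115072 / 104463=1.10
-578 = -578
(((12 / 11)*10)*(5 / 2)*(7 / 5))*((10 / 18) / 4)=175 / 33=5.30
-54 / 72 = -0.75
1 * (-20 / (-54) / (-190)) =-1 / 513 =-0.00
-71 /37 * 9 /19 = -639 /703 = -0.91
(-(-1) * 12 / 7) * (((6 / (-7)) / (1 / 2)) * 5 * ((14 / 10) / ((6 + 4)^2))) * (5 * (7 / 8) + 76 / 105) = -12849 / 12250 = -1.05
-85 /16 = -5.31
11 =11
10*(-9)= -90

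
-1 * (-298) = 298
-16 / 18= -8 / 9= -0.89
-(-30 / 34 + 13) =-206 / 17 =-12.12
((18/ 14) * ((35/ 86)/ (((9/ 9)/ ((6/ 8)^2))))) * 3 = 1215/ 1376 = 0.88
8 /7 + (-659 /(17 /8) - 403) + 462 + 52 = -197.97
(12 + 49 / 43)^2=172.65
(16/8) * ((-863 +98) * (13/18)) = -1105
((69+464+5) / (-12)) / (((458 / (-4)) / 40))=10760 / 687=15.66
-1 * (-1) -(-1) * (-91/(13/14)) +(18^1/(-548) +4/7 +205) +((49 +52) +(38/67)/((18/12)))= 80926663/385518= 209.92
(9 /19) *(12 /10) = 54 /95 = 0.57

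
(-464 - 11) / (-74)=475 / 74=6.42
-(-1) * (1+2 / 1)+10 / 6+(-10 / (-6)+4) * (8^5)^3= 199378108503386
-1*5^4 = -625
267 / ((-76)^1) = -267 / 76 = -3.51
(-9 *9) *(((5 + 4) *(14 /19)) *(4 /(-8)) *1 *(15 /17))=236.98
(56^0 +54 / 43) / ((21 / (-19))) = -1843 / 903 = -2.04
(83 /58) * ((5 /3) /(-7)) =-0.34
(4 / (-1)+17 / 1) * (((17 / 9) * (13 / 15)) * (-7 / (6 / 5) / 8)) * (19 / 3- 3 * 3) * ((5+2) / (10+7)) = 8281 / 486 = 17.04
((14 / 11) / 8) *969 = 6783 / 44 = 154.16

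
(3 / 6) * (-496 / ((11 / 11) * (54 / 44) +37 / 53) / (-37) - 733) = -60308309 / 166130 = -363.02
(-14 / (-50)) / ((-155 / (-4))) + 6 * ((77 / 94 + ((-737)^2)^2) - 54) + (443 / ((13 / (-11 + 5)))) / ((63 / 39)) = 2256777828601582087 / 1274875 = 1770195374920.35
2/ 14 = 1/ 7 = 0.14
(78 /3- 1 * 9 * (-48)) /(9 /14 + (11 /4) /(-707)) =1295224 /1807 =716.78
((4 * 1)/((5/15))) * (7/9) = 28/3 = 9.33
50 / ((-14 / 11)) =-275 / 7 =-39.29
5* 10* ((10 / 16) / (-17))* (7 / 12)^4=-300125 / 1410048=-0.21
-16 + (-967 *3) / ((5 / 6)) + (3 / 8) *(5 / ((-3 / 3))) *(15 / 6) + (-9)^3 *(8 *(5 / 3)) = -1057751 / 80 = -13221.89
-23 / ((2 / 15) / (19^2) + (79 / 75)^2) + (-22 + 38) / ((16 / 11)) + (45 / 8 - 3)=-127976141 / 18030008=-7.10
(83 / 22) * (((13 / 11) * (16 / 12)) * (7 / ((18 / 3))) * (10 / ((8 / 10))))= 188825 / 2178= 86.70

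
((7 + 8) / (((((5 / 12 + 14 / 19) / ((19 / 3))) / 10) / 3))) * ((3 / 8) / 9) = 27075 / 263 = 102.95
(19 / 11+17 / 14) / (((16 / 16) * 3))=151 / 154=0.98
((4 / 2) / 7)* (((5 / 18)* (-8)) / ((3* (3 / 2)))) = -80 / 567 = -0.14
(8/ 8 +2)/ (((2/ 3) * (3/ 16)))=24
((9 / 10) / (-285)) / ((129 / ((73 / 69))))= -73 / 2818650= -0.00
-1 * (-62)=62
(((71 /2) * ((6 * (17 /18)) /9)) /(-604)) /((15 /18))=-1207 /27180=-0.04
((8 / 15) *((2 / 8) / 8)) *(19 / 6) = 19 / 360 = 0.05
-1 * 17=-17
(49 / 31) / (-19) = -49 / 589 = -0.08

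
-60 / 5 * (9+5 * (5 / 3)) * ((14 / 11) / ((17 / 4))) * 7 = -81536 / 187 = -436.02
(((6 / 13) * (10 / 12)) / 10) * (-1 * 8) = -4 / 13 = -0.31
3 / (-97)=-3 / 97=-0.03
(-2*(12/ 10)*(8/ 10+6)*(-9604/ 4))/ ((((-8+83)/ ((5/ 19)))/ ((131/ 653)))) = 42776216/ 1550875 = 27.58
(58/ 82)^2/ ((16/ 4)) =841/ 6724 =0.13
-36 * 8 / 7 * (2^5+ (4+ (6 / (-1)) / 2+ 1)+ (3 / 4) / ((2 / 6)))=-10440 / 7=-1491.43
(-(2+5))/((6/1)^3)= -7/216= -0.03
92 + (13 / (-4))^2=102.56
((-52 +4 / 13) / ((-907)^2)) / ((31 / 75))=-50400 / 331527547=-0.00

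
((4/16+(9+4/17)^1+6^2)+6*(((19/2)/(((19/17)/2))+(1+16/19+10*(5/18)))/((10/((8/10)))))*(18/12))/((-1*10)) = -1971967/323000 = -6.11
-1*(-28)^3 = 21952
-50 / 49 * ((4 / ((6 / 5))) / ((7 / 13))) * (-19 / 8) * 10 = 154375 / 1029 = 150.02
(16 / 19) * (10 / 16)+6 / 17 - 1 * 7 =-1977 / 323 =-6.12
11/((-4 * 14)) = -11/56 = -0.20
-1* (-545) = 545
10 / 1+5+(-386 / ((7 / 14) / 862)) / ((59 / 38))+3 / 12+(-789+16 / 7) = -709328155 / 1652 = -429375.40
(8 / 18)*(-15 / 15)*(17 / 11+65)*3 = -976 / 11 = -88.73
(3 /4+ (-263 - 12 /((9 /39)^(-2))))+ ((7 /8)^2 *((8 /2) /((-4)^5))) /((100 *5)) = -363956232281 /1384448000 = -262.89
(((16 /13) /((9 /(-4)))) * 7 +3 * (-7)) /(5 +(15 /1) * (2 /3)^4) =-1743 /559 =-3.12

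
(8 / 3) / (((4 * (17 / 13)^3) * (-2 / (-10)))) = 1.49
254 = 254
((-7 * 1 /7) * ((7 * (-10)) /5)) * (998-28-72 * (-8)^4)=-4115188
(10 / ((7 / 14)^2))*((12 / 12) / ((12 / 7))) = 23.33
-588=-588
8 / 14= 0.57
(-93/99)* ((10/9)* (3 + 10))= -4030/297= -13.57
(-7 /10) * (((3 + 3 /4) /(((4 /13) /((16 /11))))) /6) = -91 /44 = -2.07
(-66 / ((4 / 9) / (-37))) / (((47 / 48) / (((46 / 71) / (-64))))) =-758241 / 13348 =-56.81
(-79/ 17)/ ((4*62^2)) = -79/ 261392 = -0.00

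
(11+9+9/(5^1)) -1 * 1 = 104/5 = 20.80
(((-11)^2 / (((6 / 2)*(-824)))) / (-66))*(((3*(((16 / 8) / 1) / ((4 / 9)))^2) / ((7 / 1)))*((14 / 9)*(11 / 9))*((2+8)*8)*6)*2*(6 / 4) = 1815 / 103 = 17.62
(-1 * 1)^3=-1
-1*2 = -2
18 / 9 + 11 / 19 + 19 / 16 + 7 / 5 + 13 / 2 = 17733 / 1520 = 11.67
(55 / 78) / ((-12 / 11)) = -605 / 936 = -0.65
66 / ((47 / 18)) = 1188 / 47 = 25.28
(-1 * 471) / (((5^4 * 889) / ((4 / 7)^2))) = -7536 / 27225625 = -0.00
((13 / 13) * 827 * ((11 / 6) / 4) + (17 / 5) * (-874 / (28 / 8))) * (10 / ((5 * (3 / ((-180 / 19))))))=394789 / 133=2968.34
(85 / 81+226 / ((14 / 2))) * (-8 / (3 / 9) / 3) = -151208 / 567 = -266.68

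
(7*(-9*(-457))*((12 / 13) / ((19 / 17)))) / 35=839052 / 1235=679.39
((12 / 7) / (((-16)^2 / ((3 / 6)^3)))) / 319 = 3 / 1143296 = 0.00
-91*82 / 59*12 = -89544 / 59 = -1517.69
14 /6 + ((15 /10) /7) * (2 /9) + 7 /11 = 697 /231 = 3.02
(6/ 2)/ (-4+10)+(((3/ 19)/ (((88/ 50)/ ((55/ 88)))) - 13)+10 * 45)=2926375/ 6688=437.56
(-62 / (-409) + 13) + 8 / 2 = 7015 / 409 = 17.15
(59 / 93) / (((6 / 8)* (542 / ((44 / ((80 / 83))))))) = 53867 / 756090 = 0.07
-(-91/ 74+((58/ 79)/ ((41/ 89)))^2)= -1017130045/ 776342954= -1.31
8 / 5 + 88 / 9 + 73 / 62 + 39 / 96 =578599 / 44640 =12.96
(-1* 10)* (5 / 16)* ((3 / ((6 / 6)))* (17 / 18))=-425 / 48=-8.85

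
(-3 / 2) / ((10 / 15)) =-9 / 4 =-2.25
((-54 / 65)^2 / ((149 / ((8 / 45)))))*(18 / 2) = 23328 / 3147625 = 0.01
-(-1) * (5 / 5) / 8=1 / 8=0.12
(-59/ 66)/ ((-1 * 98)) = 59/ 6468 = 0.01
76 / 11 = 6.91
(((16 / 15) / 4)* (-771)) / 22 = -514 / 55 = -9.35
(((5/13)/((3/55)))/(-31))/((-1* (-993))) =-275/1200537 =-0.00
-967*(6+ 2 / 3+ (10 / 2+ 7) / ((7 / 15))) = -657560 / 21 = -31312.38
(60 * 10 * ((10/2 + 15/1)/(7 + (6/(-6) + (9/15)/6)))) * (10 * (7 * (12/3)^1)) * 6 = 201600000/61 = 3304918.03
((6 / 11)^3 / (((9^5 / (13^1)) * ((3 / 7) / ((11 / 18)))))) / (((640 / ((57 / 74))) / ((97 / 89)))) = 167713 / 2509680127680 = 0.00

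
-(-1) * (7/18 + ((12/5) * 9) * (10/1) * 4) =15559/18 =864.39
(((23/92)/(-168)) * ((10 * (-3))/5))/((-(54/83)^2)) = -0.02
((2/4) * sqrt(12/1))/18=sqrt(3)/18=0.10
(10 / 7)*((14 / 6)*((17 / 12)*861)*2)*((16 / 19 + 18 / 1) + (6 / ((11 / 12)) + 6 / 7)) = 133810060 / 627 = 213413.17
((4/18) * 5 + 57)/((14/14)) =523/9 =58.11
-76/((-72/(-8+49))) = 779/18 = 43.28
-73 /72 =-1.01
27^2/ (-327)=-243/ 109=-2.23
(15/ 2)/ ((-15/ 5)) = -5/ 2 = -2.50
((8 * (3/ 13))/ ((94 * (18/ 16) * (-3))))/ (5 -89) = 8/ 115479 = 0.00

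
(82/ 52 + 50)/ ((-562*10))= -1341/ 146120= -0.01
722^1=722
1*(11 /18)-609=-10951 /18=-608.39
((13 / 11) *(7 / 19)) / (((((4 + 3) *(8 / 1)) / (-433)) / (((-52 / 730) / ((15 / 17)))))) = 1244009 / 4577100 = 0.27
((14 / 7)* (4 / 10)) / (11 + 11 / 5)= 2 / 33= 0.06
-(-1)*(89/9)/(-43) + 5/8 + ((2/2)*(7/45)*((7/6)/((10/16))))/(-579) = 53041351/134443800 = 0.39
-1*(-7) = 7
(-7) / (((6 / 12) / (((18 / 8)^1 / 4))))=-63 / 8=-7.88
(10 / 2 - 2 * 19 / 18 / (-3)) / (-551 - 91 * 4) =-154 / 24705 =-0.01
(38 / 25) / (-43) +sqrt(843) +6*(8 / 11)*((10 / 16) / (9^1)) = 9496 / 35475 +sqrt(843) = 29.30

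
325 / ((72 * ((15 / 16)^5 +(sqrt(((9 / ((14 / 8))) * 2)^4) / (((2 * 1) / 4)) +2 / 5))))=10436608000 / 491822884467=0.02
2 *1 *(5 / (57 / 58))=580 / 57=10.18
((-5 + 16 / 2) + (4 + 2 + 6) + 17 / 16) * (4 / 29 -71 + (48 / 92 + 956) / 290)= -11581705 / 10672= -1085.24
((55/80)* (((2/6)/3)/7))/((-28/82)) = -451/14112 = -0.03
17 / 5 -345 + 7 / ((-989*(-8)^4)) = -6919012387 / 20254720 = -341.60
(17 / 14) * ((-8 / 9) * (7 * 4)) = -272 / 9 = -30.22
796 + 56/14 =800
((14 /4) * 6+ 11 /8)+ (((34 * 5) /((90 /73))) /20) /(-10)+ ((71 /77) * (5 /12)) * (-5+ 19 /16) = 22420819 /1108800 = 20.22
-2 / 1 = -2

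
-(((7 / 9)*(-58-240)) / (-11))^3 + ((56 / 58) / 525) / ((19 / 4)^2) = -2375680959656888 / 253951505775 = -9354.86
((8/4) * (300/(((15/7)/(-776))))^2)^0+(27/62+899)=55827/62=900.44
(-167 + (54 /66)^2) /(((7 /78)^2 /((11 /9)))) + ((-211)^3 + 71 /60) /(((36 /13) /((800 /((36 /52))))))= -513424782615758 /130977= -3919961387.23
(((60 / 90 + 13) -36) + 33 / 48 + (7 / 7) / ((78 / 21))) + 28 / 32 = -12793 / 624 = -20.50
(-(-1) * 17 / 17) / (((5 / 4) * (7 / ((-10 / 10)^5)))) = -0.11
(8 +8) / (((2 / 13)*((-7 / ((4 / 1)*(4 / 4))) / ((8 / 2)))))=-1664 / 7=-237.71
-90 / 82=-1.10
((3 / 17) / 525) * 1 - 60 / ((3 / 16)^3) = -243711991 / 26775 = -9102.22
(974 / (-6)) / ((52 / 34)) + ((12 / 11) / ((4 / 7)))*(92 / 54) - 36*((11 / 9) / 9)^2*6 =-7427393 / 69498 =-106.87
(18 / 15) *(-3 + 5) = 12 / 5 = 2.40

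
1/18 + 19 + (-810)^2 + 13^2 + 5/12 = 23626385/36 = 656288.47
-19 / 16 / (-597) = 19 / 9552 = 0.00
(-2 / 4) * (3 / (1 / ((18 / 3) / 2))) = -9 / 2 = -4.50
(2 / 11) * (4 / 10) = 4 / 55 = 0.07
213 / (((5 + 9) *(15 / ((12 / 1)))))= 426 / 35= 12.17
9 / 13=0.69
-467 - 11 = -478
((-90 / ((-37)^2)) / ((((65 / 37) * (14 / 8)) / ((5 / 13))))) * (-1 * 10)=3600 / 43771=0.08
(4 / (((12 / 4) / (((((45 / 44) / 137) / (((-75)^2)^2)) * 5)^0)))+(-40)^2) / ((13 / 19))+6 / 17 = 2340.76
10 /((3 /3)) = 10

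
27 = 27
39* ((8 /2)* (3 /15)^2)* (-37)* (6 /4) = -8658 /25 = -346.32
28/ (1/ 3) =84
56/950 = 28/475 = 0.06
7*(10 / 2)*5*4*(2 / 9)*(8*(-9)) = -11200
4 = 4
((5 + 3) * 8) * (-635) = -40640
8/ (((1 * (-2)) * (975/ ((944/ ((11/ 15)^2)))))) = -11328/ 1573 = -7.20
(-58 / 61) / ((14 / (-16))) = 464 / 427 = 1.09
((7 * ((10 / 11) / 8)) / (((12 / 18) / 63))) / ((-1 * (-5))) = 15.03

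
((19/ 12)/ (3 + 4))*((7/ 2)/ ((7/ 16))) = 1.81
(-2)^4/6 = 2.67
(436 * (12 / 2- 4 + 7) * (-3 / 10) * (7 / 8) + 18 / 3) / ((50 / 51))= -1044531 / 1000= -1044.53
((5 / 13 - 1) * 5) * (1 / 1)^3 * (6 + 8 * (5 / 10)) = -400 / 13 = -30.77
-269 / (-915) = 0.29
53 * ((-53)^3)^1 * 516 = -4071488196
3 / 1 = 3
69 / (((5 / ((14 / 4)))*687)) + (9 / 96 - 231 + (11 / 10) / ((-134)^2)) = -7593436861 / 32895392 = -230.84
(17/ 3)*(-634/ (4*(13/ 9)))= -621.81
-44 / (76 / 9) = -99 / 19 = -5.21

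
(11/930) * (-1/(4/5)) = -11/744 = -0.01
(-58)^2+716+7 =4087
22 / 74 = 11 / 37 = 0.30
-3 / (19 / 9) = -27 / 19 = -1.42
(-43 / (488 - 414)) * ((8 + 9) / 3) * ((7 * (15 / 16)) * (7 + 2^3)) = -383775 / 1184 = -324.13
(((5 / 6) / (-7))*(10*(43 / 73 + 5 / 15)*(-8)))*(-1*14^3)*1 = -15836800 / 657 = -24104.72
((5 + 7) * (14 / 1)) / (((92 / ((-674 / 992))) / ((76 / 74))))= -134463 / 105524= -1.27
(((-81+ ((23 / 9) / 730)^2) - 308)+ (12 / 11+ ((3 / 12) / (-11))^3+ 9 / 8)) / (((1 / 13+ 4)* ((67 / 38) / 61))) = -3282.27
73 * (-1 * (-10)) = 730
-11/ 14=-0.79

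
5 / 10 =1 / 2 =0.50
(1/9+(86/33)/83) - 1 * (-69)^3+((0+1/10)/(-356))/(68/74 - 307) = 36276693987037343/110428263000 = 328509.14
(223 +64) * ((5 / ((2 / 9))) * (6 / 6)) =12915 / 2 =6457.50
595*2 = 1190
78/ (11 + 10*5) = 78/ 61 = 1.28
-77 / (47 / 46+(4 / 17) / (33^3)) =-2163910518 / 28713847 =-75.36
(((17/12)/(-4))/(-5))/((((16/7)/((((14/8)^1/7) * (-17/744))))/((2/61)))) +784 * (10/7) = 390375012377/348549120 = 1120.00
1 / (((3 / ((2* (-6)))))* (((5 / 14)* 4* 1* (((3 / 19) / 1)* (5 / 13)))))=-3458 / 75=-46.11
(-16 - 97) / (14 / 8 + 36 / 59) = -26668 / 557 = -47.88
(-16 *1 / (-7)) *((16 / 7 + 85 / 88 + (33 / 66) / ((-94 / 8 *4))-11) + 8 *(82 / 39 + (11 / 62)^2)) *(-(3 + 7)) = -202116158540 / 949455507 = -212.88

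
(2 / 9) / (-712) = -1 / 3204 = -0.00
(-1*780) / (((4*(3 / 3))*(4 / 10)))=-975 / 2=-487.50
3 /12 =1 /4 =0.25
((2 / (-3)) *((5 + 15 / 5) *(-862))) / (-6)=-6896 / 9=-766.22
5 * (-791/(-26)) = 3955/26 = 152.12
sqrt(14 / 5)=sqrt(70) / 5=1.67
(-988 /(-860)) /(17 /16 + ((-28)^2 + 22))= 0.00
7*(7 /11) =49 /11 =4.45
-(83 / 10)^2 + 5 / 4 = -1691 / 25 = -67.64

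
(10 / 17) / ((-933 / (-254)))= 2540 / 15861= 0.16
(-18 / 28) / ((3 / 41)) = -123 / 14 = -8.79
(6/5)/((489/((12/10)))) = 0.00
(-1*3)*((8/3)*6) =-48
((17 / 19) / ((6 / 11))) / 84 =187 / 9576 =0.02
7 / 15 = 0.47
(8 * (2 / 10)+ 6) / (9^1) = 38 / 45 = 0.84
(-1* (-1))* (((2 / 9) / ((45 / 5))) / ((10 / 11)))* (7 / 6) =77 / 2430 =0.03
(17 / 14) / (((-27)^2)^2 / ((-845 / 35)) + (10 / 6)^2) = -25857 / 468671812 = -0.00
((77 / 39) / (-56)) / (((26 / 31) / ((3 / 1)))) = -341 / 2704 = -0.13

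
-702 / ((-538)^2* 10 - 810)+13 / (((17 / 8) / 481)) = 72375467593 / 24595855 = 2942.59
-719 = -719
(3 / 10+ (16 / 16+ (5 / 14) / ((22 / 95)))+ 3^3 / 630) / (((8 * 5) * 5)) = 4443 / 308000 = 0.01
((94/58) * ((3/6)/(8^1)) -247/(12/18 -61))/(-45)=-352331/3779280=-0.09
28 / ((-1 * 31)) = -28 / 31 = -0.90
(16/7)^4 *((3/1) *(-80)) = -15728640/2401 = -6550.87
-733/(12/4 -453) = 733/450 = 1.63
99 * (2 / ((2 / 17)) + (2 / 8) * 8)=1881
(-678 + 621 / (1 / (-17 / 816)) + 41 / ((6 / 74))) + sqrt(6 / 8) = -8893 / 48 + sqrt(3) / 2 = -184.40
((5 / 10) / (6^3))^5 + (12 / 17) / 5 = 180551034077269 / 1278903158046720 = 0.14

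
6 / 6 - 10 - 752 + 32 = -729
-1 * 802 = -802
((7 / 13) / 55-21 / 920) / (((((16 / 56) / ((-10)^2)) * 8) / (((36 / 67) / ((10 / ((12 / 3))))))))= -108045 / 881452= -0.12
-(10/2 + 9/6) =-13/2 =-6.50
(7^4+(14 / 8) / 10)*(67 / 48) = 6435149 / 1920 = 3351.64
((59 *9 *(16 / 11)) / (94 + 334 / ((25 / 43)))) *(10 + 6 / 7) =2017800 / 160853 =12.54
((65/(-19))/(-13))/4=5/76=0.07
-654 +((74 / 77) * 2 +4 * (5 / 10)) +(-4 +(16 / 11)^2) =-552212 / 847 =-651.96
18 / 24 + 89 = 359 / 4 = 89.75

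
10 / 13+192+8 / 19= 47718 / 247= 193.19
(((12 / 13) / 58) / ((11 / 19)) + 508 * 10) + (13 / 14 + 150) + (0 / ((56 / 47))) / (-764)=303698847 / 58058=5230.96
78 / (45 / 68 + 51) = 1768 / 1171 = 1.51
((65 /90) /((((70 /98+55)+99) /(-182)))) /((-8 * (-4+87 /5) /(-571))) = -4.53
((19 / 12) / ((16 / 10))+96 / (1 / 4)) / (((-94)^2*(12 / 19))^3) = 253501781 / 114441118239817728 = 0.00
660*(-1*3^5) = -160380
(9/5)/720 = 1/400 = 0.00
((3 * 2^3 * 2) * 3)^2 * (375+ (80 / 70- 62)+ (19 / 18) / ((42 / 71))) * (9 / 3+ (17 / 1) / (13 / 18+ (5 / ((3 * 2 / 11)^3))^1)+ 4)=2354735329728 / 47677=49389335.10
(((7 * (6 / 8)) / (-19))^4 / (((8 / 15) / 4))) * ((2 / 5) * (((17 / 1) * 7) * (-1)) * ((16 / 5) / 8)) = -69429717 / 83405440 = -0.83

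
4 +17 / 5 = 7.40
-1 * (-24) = 24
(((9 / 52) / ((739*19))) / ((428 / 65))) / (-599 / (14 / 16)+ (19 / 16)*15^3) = 0.00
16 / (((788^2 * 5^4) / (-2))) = -2 / 24255625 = -0.00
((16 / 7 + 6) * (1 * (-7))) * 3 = -174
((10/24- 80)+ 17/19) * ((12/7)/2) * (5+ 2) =-17941/38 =-472.13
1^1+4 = 5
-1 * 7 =-7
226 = 226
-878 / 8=-439 / 4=-109.75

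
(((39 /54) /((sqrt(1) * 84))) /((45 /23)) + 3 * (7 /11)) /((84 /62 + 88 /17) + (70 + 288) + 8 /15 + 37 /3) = 754731983 /148856283576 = 0.01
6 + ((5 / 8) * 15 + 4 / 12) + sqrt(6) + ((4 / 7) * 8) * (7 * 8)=sqrt(6) + 6521 / 24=274.16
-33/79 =-0.42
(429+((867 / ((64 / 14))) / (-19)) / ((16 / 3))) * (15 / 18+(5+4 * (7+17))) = 846256385 / 19456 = 43495.91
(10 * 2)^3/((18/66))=88000/3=29333.33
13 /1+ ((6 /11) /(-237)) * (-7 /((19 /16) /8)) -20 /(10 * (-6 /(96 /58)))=13.66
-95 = -95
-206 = -206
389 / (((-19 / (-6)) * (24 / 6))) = 1167 / 38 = 30.71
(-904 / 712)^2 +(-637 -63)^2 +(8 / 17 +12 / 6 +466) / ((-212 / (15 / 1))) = 3496817234204 / 7136821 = 489968.47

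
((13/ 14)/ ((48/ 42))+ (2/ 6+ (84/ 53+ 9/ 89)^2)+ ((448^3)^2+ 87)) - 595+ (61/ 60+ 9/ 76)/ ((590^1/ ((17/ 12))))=181488018293795756818171109209/ 22448114792100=8084777718513159.99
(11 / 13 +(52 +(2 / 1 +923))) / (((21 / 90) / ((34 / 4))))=463080 / 13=35621.54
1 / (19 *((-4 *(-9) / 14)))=7 / 342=0.02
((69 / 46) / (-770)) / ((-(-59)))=-3 / 90860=-0.00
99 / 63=11 / 7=1.57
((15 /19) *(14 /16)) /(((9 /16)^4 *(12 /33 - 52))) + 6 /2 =8456549 /2950263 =2.87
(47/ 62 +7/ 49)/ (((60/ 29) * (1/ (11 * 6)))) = 124729/ 4340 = 28.74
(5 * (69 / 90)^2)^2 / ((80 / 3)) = 0.32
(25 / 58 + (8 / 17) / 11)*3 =15417 / 10846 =1.42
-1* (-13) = 13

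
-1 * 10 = -10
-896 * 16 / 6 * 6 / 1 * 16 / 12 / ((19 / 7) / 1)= -7042.25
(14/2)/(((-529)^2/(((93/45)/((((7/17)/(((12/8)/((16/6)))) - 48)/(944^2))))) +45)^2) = 3392265293594352/693077587139224225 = 0.00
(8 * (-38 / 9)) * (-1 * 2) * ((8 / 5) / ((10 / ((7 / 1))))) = 17024 / 225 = 75.66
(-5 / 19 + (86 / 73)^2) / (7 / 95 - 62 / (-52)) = 14804270 / 16663783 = 0.89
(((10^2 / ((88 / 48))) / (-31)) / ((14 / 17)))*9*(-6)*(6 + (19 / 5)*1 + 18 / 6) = 3525120 / 2387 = 1476.80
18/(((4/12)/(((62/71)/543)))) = 1116/12851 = 0.09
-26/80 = -13/40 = -0.32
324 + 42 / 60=3247 / 10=324.70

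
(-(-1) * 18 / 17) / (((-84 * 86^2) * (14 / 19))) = -57 / 24643472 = -0.00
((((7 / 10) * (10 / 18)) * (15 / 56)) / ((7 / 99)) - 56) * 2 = -6107 / 56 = -109.05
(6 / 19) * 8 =48 / 19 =2.53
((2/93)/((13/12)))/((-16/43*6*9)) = -43/43524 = -0.00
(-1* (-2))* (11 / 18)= 11 / 9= 1.22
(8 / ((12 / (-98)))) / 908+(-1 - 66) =-45676 / 681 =-67.07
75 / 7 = 10.71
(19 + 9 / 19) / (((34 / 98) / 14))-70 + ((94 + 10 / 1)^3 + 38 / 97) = 35265553628 / 31331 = 1125580.21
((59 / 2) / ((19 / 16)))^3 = 105154048 / 6859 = 15330.81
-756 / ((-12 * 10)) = 63 / 10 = 6.30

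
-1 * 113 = -113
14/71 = 0.20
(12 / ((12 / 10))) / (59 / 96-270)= -960 / 25861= -0.04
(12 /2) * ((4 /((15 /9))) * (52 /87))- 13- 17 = -3102 /145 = -21.39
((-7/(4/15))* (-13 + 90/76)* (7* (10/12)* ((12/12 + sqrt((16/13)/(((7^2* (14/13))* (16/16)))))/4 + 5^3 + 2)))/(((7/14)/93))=1043925* sqrt(14)/304 + 26036533425/608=42836094.48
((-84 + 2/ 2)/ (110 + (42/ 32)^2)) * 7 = -5.20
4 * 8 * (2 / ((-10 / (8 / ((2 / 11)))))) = -1408 / 5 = -281.60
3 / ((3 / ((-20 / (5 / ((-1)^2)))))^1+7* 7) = 12 / 193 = 0.06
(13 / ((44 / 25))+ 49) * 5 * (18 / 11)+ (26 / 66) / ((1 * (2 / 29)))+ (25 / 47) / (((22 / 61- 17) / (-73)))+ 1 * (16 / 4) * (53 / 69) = 472.46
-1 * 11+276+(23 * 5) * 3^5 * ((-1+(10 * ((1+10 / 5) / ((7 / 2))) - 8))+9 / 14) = 6253.21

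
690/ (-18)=-115/ 3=-38.33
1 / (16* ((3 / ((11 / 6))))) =11 / 288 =0.04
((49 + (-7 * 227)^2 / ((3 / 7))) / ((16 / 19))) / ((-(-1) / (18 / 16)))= 503725929 / 64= 7870717.64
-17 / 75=-0.23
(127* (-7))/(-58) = 889/58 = 15.33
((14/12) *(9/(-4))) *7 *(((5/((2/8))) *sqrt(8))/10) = -147 *sqrt(2)/2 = -103.94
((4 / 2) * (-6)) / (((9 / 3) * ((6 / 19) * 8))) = -19 / 12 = -1.58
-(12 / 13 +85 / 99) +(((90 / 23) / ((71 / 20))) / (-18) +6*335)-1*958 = 2207084723 / 2101671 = 1050.16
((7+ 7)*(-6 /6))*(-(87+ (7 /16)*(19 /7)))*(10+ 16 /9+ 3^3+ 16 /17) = 3530737 /72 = 49038.01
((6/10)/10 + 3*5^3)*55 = 20628.30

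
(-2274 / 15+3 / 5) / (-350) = 0.43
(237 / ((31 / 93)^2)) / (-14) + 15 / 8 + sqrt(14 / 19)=-8427 / 56 + sqrt(266) / 19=-149.62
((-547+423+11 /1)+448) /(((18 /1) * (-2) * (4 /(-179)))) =59965 /144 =416.42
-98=-98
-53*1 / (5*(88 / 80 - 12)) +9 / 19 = 1.45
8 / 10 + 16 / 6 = 52 / 15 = 3.47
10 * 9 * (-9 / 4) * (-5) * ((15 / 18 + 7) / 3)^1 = 10575 / 4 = 2643.75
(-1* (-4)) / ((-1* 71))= -0.06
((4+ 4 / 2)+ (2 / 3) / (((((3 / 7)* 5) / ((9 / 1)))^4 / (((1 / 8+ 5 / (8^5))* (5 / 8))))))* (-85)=-6190711959 / 3276800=-1889.26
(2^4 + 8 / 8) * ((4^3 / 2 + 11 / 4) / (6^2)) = 2363 / 144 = 16.41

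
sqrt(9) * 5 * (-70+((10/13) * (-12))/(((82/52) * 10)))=-43410/41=-1058.78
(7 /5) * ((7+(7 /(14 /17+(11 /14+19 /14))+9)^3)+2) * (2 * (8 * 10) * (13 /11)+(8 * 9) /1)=1304288892574472 /2419283735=539121.92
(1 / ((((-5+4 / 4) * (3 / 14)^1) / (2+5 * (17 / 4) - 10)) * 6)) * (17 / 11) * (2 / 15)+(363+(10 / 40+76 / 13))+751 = 172905659 / 154440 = 1119.57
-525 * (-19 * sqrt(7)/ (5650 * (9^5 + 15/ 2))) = 133 * sqrt(7)/ 4448923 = 0.00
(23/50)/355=23/17750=0.00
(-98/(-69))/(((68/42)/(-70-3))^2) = 38384787/13294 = 2887.38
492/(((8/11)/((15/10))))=4059/4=1014.75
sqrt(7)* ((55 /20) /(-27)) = -11* sqrt(7) /108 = -0.27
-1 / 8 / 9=-1 / 72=-0.01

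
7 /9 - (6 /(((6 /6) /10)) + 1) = -542 /9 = -60.22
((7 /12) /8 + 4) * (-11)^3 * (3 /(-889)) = 520421 /28448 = 18.29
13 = 13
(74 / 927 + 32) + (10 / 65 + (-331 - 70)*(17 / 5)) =-80209427 / 60255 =-1331.17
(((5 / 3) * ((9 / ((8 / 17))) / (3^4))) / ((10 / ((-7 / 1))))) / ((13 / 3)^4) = -357 / 456976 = -0.00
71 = 71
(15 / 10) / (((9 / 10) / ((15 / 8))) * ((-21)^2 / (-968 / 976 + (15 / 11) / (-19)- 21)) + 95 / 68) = -1434571350 / 7839487913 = -0.18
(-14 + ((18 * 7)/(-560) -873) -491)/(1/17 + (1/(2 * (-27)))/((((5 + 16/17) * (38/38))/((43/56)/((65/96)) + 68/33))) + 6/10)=-2124.05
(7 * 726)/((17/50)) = 254100/17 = 14947.06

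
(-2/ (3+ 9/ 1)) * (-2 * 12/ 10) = 2/ 5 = 0.40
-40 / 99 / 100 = -2 / 495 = -0.00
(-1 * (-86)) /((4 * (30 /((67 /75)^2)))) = 193027 /337500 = 0.57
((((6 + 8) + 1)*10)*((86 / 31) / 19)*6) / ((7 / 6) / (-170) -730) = -78948000 / 438573523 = -0.18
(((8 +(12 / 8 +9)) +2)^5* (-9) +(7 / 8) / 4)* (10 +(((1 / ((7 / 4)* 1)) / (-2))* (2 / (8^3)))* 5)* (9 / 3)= -14006145685365 / 14336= -976991188.99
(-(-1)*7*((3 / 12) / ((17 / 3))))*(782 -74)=3717 / 17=218.65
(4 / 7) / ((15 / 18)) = 24 / 35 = 0.69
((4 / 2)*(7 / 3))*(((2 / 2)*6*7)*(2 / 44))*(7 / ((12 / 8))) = 1372 / 33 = 41.58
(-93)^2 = 8649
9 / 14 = 0.64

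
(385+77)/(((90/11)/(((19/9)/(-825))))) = -0.14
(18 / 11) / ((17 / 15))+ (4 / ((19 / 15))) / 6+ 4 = 21212 / 3553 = 5.97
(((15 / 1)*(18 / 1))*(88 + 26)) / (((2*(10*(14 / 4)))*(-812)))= -1539 / 2842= -0.54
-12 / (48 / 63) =-63 / 4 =-15.75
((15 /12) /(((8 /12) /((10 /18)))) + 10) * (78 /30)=689 /24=28.71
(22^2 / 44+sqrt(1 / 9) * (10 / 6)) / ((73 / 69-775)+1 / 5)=-11960 / 800823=-0.01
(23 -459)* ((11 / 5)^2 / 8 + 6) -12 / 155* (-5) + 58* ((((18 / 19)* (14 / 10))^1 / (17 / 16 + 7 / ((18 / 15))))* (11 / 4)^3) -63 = -26420783491 / 9747950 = -2710.39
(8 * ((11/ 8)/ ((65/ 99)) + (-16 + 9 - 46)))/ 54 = -26471/ 3510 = -7.54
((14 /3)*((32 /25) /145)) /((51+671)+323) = 448 /11364375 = 0.00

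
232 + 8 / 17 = 3952 / 17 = 232.47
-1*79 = -79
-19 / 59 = -0.32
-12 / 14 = -0.86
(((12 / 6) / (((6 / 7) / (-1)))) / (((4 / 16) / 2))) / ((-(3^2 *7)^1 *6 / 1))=4 / 81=0.05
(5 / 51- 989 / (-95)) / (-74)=-25457 / 179265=-0.14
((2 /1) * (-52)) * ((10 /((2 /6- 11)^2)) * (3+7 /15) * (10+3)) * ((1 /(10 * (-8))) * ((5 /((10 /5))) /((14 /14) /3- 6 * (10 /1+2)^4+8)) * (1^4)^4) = -19773 /191090176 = -0.00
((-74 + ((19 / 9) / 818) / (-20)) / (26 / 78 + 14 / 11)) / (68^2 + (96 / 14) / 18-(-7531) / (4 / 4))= -838974983 / 221333442040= -0.00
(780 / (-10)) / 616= -0.13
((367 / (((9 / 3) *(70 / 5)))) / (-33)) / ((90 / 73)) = -0.21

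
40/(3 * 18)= 20/27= 0.74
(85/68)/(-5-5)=-1/8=-0.12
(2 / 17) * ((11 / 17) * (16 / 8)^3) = 0.61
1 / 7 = 0.14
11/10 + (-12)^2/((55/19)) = 50.85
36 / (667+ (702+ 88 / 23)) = 276 / 10525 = 0.03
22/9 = 2.44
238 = 238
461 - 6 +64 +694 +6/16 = 9707/8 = 1213.38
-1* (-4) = 4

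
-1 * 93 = -93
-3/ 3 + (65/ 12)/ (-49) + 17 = 9343/ 588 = 15.89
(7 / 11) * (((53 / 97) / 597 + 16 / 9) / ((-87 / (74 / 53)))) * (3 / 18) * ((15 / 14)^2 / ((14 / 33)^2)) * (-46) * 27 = 1952514805725 / 81410942984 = 23.98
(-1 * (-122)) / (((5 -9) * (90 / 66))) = -671 / 30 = -22.37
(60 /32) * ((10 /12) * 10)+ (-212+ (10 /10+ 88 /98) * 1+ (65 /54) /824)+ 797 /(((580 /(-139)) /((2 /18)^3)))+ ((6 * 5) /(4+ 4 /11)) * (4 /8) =-816458277277 /4267945080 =-191.30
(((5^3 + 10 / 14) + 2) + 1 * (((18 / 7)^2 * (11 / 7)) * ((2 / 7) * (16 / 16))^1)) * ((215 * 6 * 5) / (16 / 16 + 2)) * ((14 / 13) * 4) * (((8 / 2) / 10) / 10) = 48413.04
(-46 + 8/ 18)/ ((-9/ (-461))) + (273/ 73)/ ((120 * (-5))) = -2759553371/ 1182600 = -2333.46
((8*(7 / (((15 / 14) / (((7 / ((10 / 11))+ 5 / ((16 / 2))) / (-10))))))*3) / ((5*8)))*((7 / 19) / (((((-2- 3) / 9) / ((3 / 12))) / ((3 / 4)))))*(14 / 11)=21587391 / 41800000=0.52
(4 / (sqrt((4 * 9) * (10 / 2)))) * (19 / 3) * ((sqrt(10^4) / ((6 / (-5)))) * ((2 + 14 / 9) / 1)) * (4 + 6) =-608000 * sqrt(5) / 243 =-5594.77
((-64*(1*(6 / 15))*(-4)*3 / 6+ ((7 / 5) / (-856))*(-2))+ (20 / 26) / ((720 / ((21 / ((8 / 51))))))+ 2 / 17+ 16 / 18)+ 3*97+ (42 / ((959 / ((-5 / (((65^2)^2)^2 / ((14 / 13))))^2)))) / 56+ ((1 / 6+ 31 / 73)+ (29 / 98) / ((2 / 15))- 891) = -192008850803140545170823654131675598786848327 / 352415573554310785491384272691796875000000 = -544.84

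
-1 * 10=-10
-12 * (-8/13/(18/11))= 176/39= 4.51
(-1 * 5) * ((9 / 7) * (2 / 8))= -45 / 28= -1.61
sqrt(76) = 2 * sqrt(19) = 8.72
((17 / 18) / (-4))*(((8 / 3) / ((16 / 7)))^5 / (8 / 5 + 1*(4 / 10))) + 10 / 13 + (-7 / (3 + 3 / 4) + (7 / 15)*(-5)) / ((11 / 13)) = -3562401341 / 800616960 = -4.45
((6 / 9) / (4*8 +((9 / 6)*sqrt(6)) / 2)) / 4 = 128 / 24495 - sqrt(6) / 8165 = 0.00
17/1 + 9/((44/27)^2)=39473/1936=20.39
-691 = -691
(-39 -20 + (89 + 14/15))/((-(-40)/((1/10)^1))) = 29/375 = 0.08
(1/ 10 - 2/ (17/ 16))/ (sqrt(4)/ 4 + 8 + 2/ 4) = -101/ 510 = -0.20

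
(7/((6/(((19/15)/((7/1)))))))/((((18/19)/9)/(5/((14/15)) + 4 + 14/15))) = 780121/37800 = 20.64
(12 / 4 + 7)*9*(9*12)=9720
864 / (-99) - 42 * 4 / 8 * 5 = -1251 / 11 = -113.73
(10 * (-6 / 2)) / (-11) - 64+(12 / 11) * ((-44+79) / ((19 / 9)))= -9026 / 209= -43.19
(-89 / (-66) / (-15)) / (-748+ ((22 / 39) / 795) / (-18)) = 551889 / 4591964762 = 0.00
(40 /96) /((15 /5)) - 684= -24619 /36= -683.86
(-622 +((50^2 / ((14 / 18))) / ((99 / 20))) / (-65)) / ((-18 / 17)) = 1792429 / 3003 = 596.88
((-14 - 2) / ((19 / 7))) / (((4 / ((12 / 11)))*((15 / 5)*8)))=-14 / 209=-0.07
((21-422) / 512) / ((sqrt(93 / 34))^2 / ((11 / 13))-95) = 0.01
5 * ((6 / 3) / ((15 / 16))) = 32 / 3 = 10.67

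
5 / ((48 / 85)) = 425 / 48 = 8.85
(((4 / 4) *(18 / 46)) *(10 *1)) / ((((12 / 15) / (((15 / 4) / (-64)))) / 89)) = -300375 / 11776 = -25.51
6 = 6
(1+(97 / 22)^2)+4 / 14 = 70219 / 3388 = 20.73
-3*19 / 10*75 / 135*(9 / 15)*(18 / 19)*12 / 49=-108 / 245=-0.44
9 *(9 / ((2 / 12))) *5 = 2430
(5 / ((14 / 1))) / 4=0.09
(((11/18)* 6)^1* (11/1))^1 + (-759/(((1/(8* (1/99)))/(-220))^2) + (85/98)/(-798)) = -168808835113/703836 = -239841.15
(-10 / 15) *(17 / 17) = -2 / 3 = -0.67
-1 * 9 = -9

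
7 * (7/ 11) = 49/ 11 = 4.45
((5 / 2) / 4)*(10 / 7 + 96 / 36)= 215 / 84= 2.56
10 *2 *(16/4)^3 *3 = 3840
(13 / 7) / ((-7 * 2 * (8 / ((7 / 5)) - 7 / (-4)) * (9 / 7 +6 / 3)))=-26 / 4807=-0.01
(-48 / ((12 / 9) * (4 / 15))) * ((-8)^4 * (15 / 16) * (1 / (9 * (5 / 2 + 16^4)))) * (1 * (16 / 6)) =-307200 / 131077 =-2.34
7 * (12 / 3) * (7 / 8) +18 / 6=55 / 2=27.50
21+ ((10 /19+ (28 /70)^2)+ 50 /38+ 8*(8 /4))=39.00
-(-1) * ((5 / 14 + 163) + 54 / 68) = 19534 / 119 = 164.15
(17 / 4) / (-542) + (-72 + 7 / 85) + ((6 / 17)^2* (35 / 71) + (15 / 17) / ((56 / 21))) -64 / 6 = -27425076227 / 333638940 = -82.20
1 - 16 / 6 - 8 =-29 / 3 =-9.67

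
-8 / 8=-1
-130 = -130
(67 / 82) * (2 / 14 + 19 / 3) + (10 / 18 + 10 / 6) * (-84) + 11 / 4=-615185 / 3444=-178.63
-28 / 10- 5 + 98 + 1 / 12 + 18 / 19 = 104003 / 1140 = 91.23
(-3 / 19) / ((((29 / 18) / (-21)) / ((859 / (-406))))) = -69579 / 15979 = -4.35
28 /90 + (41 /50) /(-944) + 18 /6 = 1406191 /424800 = 3.31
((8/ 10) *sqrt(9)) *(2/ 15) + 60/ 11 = 5.77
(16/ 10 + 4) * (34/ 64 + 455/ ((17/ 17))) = 102039/ 40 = 2550.98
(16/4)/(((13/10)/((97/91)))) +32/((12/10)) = 29.95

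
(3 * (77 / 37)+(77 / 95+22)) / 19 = 102124 / 66785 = 1.53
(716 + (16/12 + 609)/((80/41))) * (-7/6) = -1728377/1440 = -1200.26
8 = 8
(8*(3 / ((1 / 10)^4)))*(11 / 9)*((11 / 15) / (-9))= -1936000 / 81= -23901.23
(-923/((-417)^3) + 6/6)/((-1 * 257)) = -72512636/18635510241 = -0.00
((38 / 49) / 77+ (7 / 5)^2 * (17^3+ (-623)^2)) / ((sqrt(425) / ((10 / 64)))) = 2270763337 * sqrt(17) / 1603525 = 5838.76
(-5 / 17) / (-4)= 5 / 68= 0.07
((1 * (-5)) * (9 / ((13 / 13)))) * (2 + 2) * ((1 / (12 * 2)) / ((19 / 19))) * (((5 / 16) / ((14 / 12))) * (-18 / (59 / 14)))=2025 / 236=8.58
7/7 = 1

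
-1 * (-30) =30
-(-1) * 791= 791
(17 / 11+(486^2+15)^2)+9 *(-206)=613751981354 / 11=55795634668.55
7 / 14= 1 / 2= 0.50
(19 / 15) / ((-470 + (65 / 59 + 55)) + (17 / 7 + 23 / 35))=-7847 / 2544984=-0.00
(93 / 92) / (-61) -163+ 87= -426605 / 5612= -76.02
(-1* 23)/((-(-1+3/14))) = -322/11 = -29.27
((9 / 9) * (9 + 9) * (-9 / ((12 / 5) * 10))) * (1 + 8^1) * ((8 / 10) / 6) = -81 / 10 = -8.10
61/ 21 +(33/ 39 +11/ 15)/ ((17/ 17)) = 6121/ 1365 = 4.48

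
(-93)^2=8649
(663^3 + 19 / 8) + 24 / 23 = 53623902077 / 184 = 291434250.42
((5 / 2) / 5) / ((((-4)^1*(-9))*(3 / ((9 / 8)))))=1 / 192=0.01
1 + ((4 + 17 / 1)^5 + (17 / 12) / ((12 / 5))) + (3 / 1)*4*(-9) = 588095221 / 144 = 4083994.59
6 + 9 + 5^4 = 640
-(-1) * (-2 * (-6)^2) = -72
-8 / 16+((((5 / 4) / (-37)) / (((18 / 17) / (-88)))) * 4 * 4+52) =64219 / 666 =96.42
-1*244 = -244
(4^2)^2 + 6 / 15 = 1282 / 5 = 256.40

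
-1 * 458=-458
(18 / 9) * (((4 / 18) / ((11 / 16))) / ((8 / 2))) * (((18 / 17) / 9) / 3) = 32 / 5049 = 0.01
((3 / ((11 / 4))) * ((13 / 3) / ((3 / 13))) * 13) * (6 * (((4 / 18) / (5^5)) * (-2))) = -70304 / 309375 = -0.23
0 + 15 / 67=0.22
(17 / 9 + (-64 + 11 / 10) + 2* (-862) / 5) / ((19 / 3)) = -36523 / 570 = -64.08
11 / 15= 0.73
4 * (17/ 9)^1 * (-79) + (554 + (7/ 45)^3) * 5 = 39605293/ 18225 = 2173.13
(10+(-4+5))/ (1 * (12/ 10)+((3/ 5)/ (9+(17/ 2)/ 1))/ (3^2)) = 5775/ 632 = 9.14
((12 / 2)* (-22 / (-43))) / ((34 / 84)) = 5544 / 731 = 7.58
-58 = -58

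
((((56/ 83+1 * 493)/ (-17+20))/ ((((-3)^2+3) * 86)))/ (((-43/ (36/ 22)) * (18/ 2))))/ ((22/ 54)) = -11175/ 6752548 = -0.00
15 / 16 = 0.94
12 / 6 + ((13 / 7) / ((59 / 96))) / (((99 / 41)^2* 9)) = 24986174 / 12143439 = 2.06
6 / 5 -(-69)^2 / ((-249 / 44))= 349638 / 415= 842.50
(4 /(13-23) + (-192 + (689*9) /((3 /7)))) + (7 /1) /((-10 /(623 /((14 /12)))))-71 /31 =2154579 /155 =13900.51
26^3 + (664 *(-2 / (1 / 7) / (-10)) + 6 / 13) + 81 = 1208159 / 65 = 18587.06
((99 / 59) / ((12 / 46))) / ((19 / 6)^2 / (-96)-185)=-1311552 / 37743539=-0.03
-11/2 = -5.50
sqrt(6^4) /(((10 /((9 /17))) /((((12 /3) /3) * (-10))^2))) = 5760 /17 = 338.82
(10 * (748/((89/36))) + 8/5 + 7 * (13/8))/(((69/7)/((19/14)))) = 68510143/163760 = 418.36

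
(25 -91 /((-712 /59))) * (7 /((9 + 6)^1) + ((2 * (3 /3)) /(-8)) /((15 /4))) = 23169 /1780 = 13.02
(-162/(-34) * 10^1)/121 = 810/2057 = 0.39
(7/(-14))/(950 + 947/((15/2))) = -15/32288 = -0.00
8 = 8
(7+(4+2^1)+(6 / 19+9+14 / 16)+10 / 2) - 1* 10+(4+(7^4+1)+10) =369997 / 152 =2434.19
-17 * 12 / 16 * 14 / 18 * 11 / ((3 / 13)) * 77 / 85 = -77077 / 180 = -428.21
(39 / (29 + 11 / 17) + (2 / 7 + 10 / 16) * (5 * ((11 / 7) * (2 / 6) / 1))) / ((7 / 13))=7072 / 1029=6.87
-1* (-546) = 546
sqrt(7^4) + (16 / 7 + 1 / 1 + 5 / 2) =767 / 14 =54.79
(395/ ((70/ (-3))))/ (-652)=237/ 9128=0.03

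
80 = 80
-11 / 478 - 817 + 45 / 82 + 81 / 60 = -159748047 / 195980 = -815.12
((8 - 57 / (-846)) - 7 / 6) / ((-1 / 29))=-200.12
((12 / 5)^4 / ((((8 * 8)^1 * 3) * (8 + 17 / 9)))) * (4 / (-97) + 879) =82871748 / 5395625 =15.36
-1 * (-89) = 89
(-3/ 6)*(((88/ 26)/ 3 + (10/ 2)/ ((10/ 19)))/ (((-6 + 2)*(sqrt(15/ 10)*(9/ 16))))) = 829*sqrt(6)/ 1053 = 1.93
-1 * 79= -79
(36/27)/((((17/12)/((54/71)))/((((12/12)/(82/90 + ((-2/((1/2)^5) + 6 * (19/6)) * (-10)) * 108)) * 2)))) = 77760/2639758487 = 0.00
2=2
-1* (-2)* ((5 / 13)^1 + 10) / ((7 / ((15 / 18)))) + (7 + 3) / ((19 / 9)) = 7.21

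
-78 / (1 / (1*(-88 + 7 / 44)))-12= 150471 / 22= 6839.59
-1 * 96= -96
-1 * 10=-10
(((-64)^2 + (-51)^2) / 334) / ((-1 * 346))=-6697 / 115564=-0.06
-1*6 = -6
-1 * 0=0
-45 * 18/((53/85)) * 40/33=-918000/583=-1574.61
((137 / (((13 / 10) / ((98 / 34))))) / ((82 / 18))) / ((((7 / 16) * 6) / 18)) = 4142880 / 9061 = 457.22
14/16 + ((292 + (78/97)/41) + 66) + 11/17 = 194466023/540872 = 359.54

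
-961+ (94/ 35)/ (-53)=-1782749/ 1855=-961.05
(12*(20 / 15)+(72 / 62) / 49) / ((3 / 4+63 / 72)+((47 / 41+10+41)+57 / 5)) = 39917600 / 162352239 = 0.25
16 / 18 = 8 / 9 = 0.89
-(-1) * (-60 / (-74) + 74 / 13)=6.50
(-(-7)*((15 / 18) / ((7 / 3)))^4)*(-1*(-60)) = 9375 / 1372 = 6.83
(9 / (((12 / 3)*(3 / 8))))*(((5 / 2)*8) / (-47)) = -120 / 47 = -2.55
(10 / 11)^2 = 100 / 121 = 0.83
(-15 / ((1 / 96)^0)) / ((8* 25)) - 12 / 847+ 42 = 1419939 / 33880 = 41.91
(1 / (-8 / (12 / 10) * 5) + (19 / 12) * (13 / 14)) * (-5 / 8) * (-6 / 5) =6049 / 5600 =1.08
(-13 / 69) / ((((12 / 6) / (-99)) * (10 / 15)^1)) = 1287 / 92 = 13.99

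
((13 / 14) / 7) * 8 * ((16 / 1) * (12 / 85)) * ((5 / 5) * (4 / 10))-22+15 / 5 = -375707 / 20825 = -18.04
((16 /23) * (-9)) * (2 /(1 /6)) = -1728 /23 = -75.13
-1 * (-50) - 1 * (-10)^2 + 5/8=-395/8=-49.38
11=11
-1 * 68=-68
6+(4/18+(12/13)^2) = 10760/1521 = 7.07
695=695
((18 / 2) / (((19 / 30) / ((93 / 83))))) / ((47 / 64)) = 1607040 / 74119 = 21.68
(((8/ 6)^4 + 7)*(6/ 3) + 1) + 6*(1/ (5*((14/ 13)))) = 63604/ 2835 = 22.44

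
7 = 7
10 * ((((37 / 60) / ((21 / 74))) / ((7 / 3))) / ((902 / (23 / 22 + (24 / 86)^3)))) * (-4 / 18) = -2555480813 / 1043672964642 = -0.00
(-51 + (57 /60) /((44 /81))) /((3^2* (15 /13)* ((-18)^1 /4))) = 187811 /178200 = 1.05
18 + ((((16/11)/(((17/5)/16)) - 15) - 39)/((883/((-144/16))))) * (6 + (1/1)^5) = 3527712/165121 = 21.36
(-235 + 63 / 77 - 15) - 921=-12872 / 11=-1170.18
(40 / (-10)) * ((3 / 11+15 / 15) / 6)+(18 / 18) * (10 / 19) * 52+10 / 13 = 222434 / 8151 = 27.29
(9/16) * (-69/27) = -23/16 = -1.44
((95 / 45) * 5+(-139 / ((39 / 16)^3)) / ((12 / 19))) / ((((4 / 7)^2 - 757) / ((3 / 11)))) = 40471501 / 24193076193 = 0.00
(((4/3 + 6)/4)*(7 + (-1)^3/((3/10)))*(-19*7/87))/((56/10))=-11495/6264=-1.84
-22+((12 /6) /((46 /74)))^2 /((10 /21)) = -692 /2645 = -0.26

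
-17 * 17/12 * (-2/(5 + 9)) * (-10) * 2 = -1445/21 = -68.81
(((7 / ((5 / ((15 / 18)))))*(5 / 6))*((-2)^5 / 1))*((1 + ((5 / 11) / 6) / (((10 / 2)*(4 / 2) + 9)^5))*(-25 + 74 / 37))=526220575580 / 735401403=715.56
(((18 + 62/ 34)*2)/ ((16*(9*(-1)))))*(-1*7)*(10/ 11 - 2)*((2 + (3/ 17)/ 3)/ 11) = -82565/ 209814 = -0.39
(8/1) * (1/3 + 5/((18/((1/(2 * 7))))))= 178/63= 2.83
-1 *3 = -3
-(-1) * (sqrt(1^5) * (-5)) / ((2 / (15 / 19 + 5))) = -275 / 19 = -14.47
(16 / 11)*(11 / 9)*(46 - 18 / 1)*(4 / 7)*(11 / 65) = 2816 / 585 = 4.81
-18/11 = -1.64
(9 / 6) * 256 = 384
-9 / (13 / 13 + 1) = -9 / 2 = -4.50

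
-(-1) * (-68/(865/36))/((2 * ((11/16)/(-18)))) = 37.05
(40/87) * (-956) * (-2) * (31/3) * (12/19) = 9483520/1653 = 5737.16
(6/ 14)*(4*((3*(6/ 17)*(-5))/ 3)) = -360/ 119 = -3.03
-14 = -14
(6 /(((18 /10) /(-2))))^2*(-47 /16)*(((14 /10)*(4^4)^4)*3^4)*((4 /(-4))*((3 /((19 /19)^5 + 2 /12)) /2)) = 81754702479360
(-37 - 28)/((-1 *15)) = 13/3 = 4.33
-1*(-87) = 87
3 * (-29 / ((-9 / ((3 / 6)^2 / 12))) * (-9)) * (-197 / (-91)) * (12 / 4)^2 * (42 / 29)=-5319 / 104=-51.14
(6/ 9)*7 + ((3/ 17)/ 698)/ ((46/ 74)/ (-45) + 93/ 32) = 12800841518/ 2742986091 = 4.67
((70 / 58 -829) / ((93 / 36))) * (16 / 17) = -4609152 / 15283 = -301.59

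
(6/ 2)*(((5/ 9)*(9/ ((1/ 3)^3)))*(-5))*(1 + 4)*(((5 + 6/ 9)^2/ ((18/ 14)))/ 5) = -50575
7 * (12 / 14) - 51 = -45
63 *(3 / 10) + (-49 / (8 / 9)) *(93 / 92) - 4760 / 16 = -1230313 / 3680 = -334.32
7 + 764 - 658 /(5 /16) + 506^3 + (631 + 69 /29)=18785259643 /145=129553514.78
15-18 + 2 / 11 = -31 / 11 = -2.82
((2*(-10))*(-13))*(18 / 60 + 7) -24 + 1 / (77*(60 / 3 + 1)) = 1874.00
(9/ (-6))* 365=-1095/ 2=-547.50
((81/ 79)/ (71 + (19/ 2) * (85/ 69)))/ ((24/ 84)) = 39123/ 901627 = 0.04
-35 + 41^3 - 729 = 68157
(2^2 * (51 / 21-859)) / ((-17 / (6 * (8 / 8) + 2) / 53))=10169216 / 119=85455.60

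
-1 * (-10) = 10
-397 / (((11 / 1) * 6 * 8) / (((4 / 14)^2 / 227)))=-397 / 1468236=-0.00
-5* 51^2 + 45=-12960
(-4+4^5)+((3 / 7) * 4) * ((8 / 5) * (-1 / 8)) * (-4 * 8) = 36084 / 35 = 1030.97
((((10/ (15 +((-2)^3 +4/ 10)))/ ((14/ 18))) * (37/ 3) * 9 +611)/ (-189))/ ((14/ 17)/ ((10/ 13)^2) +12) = -0.32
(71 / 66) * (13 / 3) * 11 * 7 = 6461 / 18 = 358.94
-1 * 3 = -3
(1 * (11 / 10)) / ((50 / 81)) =891 / 500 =1.78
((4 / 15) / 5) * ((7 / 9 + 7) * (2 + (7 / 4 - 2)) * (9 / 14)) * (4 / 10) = 14 / 75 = 0.19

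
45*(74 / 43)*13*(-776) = -781233.49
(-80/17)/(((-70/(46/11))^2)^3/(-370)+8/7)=6134607240160/77505582762409979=0.00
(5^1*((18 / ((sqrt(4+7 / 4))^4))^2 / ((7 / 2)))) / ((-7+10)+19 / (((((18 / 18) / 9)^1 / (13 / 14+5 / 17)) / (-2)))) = -1175040 / 1152105397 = -0.00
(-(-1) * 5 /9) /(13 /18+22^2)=2 /1745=0.00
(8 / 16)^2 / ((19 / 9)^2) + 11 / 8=4133 / 2888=1.43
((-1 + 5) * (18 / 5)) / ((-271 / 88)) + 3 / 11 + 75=1052244 / 14905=70.60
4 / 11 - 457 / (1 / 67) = -336805 / 11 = -30618.64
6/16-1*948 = -7581/8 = -947.62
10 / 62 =5 / 31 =0.16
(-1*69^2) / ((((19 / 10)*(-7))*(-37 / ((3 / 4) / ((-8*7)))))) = 71415 / 551152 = 0.13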